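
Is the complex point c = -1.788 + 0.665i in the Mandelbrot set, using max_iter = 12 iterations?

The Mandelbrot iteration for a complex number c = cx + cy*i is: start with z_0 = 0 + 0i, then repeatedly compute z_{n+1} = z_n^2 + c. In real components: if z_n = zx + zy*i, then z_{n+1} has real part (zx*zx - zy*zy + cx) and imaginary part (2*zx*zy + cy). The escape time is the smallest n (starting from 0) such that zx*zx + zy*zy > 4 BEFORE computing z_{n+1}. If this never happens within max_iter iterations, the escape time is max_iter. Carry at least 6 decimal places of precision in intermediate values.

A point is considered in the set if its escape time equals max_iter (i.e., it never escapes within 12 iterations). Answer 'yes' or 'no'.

z_0 = 0 + 0i, c = -1.7880 + 0.6650i
Iter 1: z = -1.7880 + 0.6650i, |z|^2 = 3.6392
Iter 2: z = 0.9667 + -1.7130i, |z|^2 = 3.8691
Iter 3: z = -3.7880 + -2.6471i, |z|^2 = 21.3556
Escaped at iteration 3

Answer: no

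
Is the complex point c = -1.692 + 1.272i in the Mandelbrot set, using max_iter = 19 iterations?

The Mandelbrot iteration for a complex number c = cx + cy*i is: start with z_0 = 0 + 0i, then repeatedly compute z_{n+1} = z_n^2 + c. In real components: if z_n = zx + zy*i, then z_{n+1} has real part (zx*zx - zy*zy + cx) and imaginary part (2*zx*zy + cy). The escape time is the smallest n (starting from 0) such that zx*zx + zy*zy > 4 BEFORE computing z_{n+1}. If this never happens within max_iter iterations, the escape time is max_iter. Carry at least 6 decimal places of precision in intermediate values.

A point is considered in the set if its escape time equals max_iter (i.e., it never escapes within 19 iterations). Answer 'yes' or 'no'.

z_0 = 0 + 0i, c = -1.6920 + 1.2720i
Iter 1: z = -1.6920 + 1.2720i, |z|^2 = 4.4808
Escaped at iteration 1

Answer: no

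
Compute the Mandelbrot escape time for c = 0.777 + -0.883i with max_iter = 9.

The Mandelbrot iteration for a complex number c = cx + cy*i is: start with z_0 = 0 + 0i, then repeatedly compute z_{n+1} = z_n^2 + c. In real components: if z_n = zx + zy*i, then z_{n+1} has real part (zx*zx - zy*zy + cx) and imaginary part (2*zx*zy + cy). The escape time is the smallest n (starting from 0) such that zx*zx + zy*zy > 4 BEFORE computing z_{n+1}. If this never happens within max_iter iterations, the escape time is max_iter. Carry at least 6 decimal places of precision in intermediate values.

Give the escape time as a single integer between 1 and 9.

z_0 = 0 + 0i, c = 0.7770 + -0.8830i
Iter 1: z = 0.7770 + -0.8830i, |z|^2 = 1.3834
Iter 2: z = 0.6010 + -2.2552i, |z|^2 = 5.4471
Escaped at iteration 2

Answer: 2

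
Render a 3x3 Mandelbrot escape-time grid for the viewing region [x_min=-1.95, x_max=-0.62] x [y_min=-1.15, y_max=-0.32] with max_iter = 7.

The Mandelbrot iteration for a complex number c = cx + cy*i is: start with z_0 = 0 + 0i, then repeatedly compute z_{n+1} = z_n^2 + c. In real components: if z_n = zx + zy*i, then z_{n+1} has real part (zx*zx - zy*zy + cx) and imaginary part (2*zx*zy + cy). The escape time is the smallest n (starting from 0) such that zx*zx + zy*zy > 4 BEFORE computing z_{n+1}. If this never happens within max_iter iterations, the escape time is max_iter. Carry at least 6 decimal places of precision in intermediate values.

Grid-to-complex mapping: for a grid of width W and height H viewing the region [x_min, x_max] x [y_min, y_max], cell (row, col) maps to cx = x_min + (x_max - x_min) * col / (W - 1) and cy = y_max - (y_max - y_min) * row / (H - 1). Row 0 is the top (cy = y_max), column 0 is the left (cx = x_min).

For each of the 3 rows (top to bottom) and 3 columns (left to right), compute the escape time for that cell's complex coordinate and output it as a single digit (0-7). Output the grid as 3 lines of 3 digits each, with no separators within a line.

Answer: 377
135
123

Derivation:
(row=0, col=0): c = -1.9500 + -0.3200i → escape time 3
(row=0, col=1): c = -1.2850 + -0.3200i → escape time 7
(row=0, col=2): c = -0.6200 + -0.3200i → escape time 7
(row=1, col=0): c = -1.9500 + -0.7350i → escape time 1
(row=1, col=1): c = -1.2850 + -0.7350i → escape time 3
(row=1, col=2): c = -0.6200 + -0.7350i → escape time 5
(row=2, col=0): c = -1.9500 + -1.1500i → escape time 1
(row=2, col=1): c = -1.2850 + -1.1500i → escape time 2
(row=2, col=2): c = -0.6200 + -1.1500i → escape time 3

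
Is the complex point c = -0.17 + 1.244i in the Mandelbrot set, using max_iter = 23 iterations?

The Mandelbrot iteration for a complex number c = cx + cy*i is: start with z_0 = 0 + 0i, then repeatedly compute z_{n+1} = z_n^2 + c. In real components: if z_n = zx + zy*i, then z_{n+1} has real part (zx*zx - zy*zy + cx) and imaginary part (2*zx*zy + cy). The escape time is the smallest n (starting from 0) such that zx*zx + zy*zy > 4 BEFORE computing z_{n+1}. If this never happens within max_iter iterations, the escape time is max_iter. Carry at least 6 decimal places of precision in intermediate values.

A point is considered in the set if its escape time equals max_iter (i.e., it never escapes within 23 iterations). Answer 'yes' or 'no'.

z_0 = 0 + 0i, c = -0.1700 + 1.2440i
Iter 1: z = -0.1700 + 1.2440i, |z|^2 = 1.5764
Iter 2: z = -1.6886 + 0.8210i, |z|^2 = 3.5256
Iter 3: z = 2.0074 + -1.5289i, |z|^2 = 6.3671
Escaped at iteration 3

Answer: no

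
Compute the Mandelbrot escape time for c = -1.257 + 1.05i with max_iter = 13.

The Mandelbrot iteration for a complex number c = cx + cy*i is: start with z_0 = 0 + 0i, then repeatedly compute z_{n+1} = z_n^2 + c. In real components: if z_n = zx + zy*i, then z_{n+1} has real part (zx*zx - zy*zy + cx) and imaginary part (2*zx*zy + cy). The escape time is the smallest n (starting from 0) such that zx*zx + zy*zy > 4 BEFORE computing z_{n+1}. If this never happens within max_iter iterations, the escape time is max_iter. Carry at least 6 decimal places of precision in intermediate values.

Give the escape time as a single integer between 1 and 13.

Answer: 3

Derivation:
z_0 = 0 + 0i, c = -1.2570 + 1.0500i
Iter 1: z = -1.2570 + 1.0500i, |z|^2 = 2.6825
Iter 2: z = -0.7795 + -1.5897i, |z|^2 = 3.1347
Iter 3: z = -3.1766 + 3.5282i, |z|^2 = 22.5389
Escaped at iteration 3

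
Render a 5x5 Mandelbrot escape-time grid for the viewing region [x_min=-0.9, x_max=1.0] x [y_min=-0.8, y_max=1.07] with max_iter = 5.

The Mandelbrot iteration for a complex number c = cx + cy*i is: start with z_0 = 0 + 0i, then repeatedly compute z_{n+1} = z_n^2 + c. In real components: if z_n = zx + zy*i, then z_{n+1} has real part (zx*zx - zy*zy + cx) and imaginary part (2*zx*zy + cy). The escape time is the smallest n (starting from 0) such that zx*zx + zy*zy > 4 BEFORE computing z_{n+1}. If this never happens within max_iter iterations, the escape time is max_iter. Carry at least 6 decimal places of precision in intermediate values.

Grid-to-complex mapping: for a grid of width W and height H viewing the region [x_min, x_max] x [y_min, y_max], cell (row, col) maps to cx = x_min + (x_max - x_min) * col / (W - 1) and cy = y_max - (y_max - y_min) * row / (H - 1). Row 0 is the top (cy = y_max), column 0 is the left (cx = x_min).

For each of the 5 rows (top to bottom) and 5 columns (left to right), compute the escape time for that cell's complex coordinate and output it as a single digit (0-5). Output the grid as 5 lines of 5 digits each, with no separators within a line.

Answer: 34422
55542
55552
55552
45532

Derivation:
(row=0, col=0): c = -0.9000 + 1.0700i → escape time 3
(row=0, col=1): c = -0.4250 + 1.0700i → escape time 4
(row=0, col=2): c = 0.0500 + 1.0700i → escape time 4
(row=0, col=3): c = 0.5250 + 1.0700i → escape time 2
(row=0, col=4): c = 1.0000 + 1.0700i → escape time 2
(row=1, col=0): c = -0.9000 + 0.6025i → escape time 5
(row=1, col=1): c = -0.4250 + 0.6025i → escape time 5
(row=1, col=2): c = 0.0500 + 0.6025i → escape time 5
(row=1, col=3): c = 0.5250 + 0.6025i → escape time 4
(row=1, col=4): c = 1.0000 + 0.6025i → escape time 2
(row=2, col=0): c = -0.9000 + 0.1350i → escape time 5
(row=2, col=1): c = -0.4250 + 0.1350i → escape time 5
(row=2, col=2): c = 0.0500 + 0.1350i → escape time 5
(row=2, col=3): c = 0.5250 + 0.1350i → escape time 5
(row=2, col=4): c = 1.0000 + 0.1350i → escape time 2
(row=3, col=0): c = -0.9000 + -0.3325i → escape time 5
(row=3, col=1): c = -0.4250 + -0.3325i → escape time 5
(row=3, col=2): c = 0.0500 + -0.3325i → escape time 5
(row=3, col=3): c = 0.5250 + -0.3325i → escape time 5
(row=3, col=4): c = 1.0000 + -0.3325i → escape time 2
(row=4, col=0): c = -0.9000 + -0.8000i → escape time 4
(row=4, col=1): c = -0.4250 + -0.8000i → escape time 5
(row=4, col=2): c = 0.0500 + -0.8000i → escape time 5
(row=4, col=3): c = 0.5250 + -0.8000i → escape time 3
(row=4, col=4): c = 1.0000 + -0.8000i → escape time 2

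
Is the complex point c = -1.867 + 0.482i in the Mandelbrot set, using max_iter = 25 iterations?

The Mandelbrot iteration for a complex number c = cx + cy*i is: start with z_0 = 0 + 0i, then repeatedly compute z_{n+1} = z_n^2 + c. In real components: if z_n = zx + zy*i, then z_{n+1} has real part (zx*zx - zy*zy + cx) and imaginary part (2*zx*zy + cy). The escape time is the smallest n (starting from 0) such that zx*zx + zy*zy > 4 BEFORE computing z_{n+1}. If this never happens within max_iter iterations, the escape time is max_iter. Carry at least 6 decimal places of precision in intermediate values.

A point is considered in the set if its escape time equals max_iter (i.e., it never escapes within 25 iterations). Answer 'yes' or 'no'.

Answer: no

Derivation:
z_0 = 0 + 0i, c = -1.8670 + 0.4820i
Iter 1: z = -1.8670 + 0.4820i, |z|^2 = 3.7180
Iter 2: z = 1.3864 + -1.3178i, |z|^2 = 3.6586
Iter 3: z = -1.6816 + -3.1719i, |z|^2 = 12.8884
Escaped at iteration 3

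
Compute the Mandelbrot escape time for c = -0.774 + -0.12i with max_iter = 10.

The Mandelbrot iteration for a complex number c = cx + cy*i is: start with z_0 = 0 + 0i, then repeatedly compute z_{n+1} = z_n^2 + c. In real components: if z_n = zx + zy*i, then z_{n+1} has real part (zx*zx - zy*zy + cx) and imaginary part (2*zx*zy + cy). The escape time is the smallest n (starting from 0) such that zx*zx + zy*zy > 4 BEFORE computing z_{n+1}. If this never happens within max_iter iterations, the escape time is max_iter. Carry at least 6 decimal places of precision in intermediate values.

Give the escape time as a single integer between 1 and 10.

Answer: 10

Derivation:
z_0 = 0 + 0i, c = -0.7740 + -0.1200i
Iter 1: z = -0.7740 + -0.1200i, |z|^2 = 0.6135
Iter 2: z = -0.1893 + 0.0658i, |z|^2 = 0.0402
Iter 3: z = -0.7425 + -0.1449i, |z|^2 = 0.5723
Iter 4: z = -0.2437 + 0.0952i, |z|^2 = 0.0685
Iter 5: z = -0.7237 + -0.1664i, |z|^2 = 0.5514
Iter 6: z = -0.2780 + 0.1208i, |z|^2 = 0.0919
Iter 7: z = -0.7113 + -0.1872i, |z|^2 = 0.5410
Iter 8: z = -0.3031 + 0.1463i, |z|^2 = 0.1133
Iter 9: z = -0.7035 + -0.2087i, |z|^2 = 0.5385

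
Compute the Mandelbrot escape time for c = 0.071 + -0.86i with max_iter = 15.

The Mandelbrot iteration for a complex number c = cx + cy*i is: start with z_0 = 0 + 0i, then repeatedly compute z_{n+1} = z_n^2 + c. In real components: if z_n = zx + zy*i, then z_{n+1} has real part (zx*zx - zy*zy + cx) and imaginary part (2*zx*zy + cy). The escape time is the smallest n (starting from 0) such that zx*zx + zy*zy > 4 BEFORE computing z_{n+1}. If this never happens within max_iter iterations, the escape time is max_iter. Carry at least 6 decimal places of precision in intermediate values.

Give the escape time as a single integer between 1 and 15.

Answer: 6

Derivation:
z_0 = 0 + 0i, c = 0.0710 + -0.8600i
Iter 1: z = 0.0710 + -0.8600i, |z|^2 = 0.7446
Iter 2: z = -0.6636 + -0.9821i, |z|^2 = 1.4049
Iter 3: z = -0.4532 + 0.4434i, |z|^2 = 0.4020
Iter 4: z = 0.0798 + -1.2619i, |z|^2 = 1.5988
Iter 5: z = -1.5151 + -1.0615i, |z|^2 = 3.4223
Iter 6: z = 1.2397 + 2.3566i, |z|^2 = 7.0903
Escaped at iteration 6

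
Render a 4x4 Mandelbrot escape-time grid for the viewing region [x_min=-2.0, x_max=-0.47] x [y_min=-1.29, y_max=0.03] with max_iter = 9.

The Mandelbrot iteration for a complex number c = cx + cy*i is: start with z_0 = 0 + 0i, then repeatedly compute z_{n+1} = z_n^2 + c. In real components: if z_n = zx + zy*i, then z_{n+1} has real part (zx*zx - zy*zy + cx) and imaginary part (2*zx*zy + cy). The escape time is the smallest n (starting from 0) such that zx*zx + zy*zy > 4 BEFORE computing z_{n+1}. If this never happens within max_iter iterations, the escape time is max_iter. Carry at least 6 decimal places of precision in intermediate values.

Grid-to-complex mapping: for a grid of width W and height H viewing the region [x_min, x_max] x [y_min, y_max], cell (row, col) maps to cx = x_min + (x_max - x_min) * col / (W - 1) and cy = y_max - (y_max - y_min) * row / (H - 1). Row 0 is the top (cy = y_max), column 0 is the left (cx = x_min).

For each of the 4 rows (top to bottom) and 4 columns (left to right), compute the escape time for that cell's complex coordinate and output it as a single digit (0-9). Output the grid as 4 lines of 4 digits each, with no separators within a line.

Answer: 1999
1479
1335
1223

Derivation:
(row=0, col=0): c = -2.0000 + 0.0300i → escape time 1
(row=0, col=1): c = -1.4900 + 0.0300i → escape time 9
(row=0, col=2): c = -0.9800 + 0.0300i → escape time 9
(row=0, col=3): c = -0.4700 + 0.0300i → escape time 9
(row=1, col=0): c = -2.0000 + -0.4100i → escape time 1
(row=1, col=1): c = -1.4900 + -0.4100i → escape time 4
(row=1, col=2): c = -0.9800 + -0.4100i → escape time 7
(row=1, col=3): c = -0.4700 + -0.4100i → escape time 9
(row=2, col=0): c = -2.0000 + -0.8500i → escape time 1
(row=2, col=1): c = -1.4900 + -0.8500i → escape time 3
(row=2, col=2): c = -0.9800 + -0.8500i → escape time 3
(row=2, col=3): c = -0.4700 + -0.8500i → escape time 5
(row=3, col=0): c = -2.0000 + -1.2900i → escape time 1
(row=3, col=1): c = -1.4900 + -1.2900i → escape time 2
(row=3, col=2): c = -0.9800 + -1.2900i → escape time 2
(row=3, col=3): c = -0.4700 + -1.2900i → escape time 3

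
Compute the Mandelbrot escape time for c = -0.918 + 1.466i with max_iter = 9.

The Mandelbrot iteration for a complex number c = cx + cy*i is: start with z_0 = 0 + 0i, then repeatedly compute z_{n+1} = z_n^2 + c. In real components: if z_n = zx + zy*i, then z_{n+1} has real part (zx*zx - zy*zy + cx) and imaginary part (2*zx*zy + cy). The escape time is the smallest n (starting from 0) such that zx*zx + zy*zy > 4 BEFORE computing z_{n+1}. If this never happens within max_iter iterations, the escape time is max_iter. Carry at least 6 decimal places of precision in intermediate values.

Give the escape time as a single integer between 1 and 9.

Answer: 2

Derivation:
z_0 = 0 + 0i, c = -0.9180 + 1.4660i
Iter 1: z = -0.9180 + 1.4660i, |z|^2 = 2.9919
Iter 2: z = -2.2244 + -1.2256i, |z|^2 = 6.4501
Escaped at iteration 2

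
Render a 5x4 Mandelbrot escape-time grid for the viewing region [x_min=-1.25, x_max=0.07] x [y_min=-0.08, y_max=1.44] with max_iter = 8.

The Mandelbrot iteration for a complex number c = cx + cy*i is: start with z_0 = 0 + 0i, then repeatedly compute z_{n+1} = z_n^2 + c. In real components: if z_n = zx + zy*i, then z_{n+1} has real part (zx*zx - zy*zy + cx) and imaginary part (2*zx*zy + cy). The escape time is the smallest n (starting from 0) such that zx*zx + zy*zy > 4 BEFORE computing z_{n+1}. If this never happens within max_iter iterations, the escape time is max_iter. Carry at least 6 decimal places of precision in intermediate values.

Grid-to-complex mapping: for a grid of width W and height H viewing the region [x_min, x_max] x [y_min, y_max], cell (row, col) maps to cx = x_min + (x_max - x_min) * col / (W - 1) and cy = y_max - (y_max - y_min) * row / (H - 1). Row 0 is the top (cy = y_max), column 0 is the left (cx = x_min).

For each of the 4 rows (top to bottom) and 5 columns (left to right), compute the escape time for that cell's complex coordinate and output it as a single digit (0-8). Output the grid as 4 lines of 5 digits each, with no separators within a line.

Answer: 22222
33475
86888
88888

Derivation:
(row=0, col=0): c = -1.2500 + 1.4400i → escape time 2
(row=0, col=1): c = -0.9200 + 1.4400i → escape time 2
(row=0, col=2): c = -0.5900 + 1.4400i → escape time 2
(row=0, col=3): c = -0.2600 + 1.4400i → escape time 2
(row=0, col=4): c = 0.0700 + 1.4400i → escape time 2
(row=1, col=0): c = -1.2500 + 0.9333i → escape time 3
(row=1, col=1): c = -0.9200 + 0.9333i → escape time 3
(row=1, col=2): c = -0.5900 + 0.9333i → escape time 4
(row=1, col=3): c = -0.2600 + 0.9333i → escape time 7
(row=1, col=4): c = 0.0700 + 0.9333i → escape time 5
(row=2, col=0): c = -1.2500 + 0.4267i → escape time 8
(row=2, col=1): c = -0.9200 + 0.4267i → escape time 6
(row=2, col=2): c = -0.5900 + 0.4267i → escape time 8
(row=2, col=3): c = -0.2600 + 0.4267i → escape time 8
(row=2, col=4): c = 0.0700 + 0.4267i → escape time 8
(row=3, col=0): c = -1.2500 + -0.0800i → escape time 8
(row=3, col=1): c = -0.9200 + -0.0800i → escape time 8
(row=3, col=2): c = -0.5900 + -0.0800i → escape time 8
(row=3, col=3): c = -0.2600 + -0.0800i → escape time 8
(row=3, col=4): c = 0.0700 + -0.0800i → escape time 8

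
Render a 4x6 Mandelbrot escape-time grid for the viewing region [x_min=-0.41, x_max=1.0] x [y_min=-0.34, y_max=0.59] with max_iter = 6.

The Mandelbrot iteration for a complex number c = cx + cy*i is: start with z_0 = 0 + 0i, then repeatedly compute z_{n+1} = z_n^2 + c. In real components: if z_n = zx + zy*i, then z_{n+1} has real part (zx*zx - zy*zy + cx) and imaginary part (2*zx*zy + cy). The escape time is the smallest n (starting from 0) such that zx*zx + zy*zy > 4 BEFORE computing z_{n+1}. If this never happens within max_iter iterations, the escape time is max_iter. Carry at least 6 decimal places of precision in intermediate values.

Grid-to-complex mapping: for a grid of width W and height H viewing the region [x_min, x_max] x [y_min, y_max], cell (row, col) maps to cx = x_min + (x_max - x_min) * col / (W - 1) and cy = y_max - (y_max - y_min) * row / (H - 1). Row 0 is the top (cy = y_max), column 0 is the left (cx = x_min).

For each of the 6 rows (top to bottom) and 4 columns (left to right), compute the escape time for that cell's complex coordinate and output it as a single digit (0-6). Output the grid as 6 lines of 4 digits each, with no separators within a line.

Answer: 6642
6652
6652
6652
6652
6652

Derivation:
(row=0, col=0): c = -0.4100 + 0.5900i → escape time 6
(row=0, col=1): c = 0.0600 + 0.5900i → escape time 6
(row=0, col=2): c = 0.5300 + 0.5900i → escape time 4
(row=0, col=3): c = 1.0000 + 0.5900i → escape time 2
(row=1, col=0): c = -0.4100 + 0.4040i → escape time 6
(row=1, col=1): c = 0.0600 + 0.4040i → escape time 6
(row=1, col=2): c = 0.5300 + 0.4040i → escape time 5
(row=1, col=3): c = 1.0000 + 0.4040i → escape time 2
(row=2, col=0): c = -0.4100 + 0.2180i → escape time 6
(row=2, col=1): c = 0.0600 + 0.2180i → escape time 6
(row=2, col=2): c = 0.5300 + 0.2180i → escape time 5
(row=2, col=3): c = 1.0000 + 0.2180i → escape time 2
(row=3, col=0): c = -0.4100 + 0.0320i → escape time 6
(row=3, col=1): c = 0.0600 + 0.0320i → escape time 6
(row=3, col=2): c = 0.5300 + 0.0320i → escape time 5
(row=3, col=3): c = 1.0000 + 0.0320i → escape time 2
(row=4, col=0): c = -0.4100 + -0.1540i → escape time 6
(row=4, col=1): c = 0.0600 + -0.1540i → escape time 6
(row=4, col=2): c = 0.5300 + -0.1540i → escape time 5
(row=4, col=3): c = 1.0000 + -0.1540i → escape time 2
(row=5, col=0): c = -0.4100 + -0.3400i → escape time 6
(row=5, col=1): c = 0.0600 + -0.3400i → escape time 6
(row=5, col=2): c = 0.5300 + -0.3400i → escape time 5
(row=5, col=3): c = 1.0000 + -0.3400i → escape time 2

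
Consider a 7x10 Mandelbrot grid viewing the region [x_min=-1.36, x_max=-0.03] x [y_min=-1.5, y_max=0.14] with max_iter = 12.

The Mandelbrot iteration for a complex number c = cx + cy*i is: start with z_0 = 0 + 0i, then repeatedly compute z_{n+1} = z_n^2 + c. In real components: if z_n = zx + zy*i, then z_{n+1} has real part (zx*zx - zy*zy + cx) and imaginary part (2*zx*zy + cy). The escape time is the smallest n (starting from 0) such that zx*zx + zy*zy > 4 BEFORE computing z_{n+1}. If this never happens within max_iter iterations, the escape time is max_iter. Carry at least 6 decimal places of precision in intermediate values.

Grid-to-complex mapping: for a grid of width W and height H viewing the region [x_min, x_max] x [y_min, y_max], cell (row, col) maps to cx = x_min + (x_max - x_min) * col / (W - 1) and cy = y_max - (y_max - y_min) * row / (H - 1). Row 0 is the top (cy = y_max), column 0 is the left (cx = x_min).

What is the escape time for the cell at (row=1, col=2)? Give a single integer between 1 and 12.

Answer: 12

Derivation:
z_0 = 0 + 0i, c = -0.9167 + -0.0422i
Iter 1: z = -0.9167 + -0.0422i, |z|^2 = 0.8421
Iter 2: z = -0.0782 + 0.0352i, |z|^2 = 0.0073
Iter 3: z = -0.9118 + -0.0477i, |z|^2 = 0.8336
Iter 4: z = -0.0876 + 0.0448i, |z|^2 = 0.0097
Iter 5: z = -0.9110 + -0.0501i, |z|^2 = 0.8324
Iter 6: z = -0.0892 + 0.0490i, |z|^2 = 0.0104
Iter 7: z = -0.9111 + -0.0510i, |z|^2 = 0.8327
Iter 8: z = -0.0892 + 0.0507i, |z|^2 = 0.0105
Iter 9: z = -0.9113 + -0.0513i, |z|^2 = 0.8331
Iter 10: z = -0.0889 + 0.0512i, |z|^2 = 0.0105
Iter 11: z = -0.9114 + -0.0513i, |z|^2 = 0.8333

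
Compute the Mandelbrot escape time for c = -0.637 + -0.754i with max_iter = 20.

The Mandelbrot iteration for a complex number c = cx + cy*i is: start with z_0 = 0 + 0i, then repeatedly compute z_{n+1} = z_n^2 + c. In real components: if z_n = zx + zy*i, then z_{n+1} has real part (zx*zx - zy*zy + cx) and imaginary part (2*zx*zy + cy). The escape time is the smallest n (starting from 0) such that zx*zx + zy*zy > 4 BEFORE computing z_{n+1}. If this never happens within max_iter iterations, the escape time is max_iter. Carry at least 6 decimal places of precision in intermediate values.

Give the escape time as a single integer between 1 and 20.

Answer: 5

Derivation:
z_0 = 0 + 0i, c = -0.6370 + -0.7540i
Iter 1: z = -0.6370 + -0.7540i, |z|^2 = 0.9743
Iter 2: z = -0.7997 + 0.2066i, |z|^2 = 0.6823
Iter 3: z = -0.0401 + -1.0844i, |z|^2 = 1.1776
Iter 4: z = -1.8114 + -0.6671i, |z|^2 = 3.7262
Iter 5: z = 2.1993 + 1.6626i, |z|^2 = 7.6012
Escaped at iteration 5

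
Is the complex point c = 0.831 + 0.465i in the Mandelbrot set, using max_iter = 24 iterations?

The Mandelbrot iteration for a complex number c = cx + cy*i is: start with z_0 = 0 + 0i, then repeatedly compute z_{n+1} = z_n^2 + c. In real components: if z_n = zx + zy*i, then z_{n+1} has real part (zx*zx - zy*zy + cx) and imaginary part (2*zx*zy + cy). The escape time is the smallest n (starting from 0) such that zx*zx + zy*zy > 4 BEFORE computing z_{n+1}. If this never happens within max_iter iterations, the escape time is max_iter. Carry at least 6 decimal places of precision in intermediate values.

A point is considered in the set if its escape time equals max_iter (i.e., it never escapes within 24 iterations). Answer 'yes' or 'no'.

z_0 = 0 + 0i, c = 0.8310 + 0.4650i
Iter 1: z = 0.8310 + 0.4650i, |z|^2 = 0.9068
Iter 2: z = 1.3053 + 1.2378i, |z|^2 = 3.2361
Iter 3: z = 1.0027 + 3.6966i, |z|^2 = 14.6700
Escaped at iteration 3

Answer: no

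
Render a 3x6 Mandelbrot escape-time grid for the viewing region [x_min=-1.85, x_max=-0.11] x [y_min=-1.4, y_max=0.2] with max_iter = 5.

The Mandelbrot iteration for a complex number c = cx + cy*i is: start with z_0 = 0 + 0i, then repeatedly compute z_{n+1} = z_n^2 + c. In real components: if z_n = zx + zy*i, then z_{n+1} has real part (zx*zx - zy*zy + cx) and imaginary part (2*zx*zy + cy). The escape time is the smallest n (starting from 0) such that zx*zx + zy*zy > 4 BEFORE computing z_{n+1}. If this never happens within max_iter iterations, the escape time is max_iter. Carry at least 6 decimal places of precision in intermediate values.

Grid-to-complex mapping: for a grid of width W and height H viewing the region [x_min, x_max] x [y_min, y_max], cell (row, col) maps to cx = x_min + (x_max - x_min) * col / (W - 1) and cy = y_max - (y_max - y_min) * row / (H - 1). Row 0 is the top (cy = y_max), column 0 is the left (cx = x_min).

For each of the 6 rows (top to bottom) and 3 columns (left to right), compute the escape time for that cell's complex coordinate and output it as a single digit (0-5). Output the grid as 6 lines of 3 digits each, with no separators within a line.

(row=0, col=0): c = -1.8500 + 0.2000i → escape time 4
(row=0, col=1): c = -0.9800 + 0.2000i → escape time 5
(row=0, col=2): c = -0.1100 + 0.2000i → escape time 5
(row=1, col=0): c = -1.8500 + -0.1200i → escape time 4
(row=1, col=1): c = -0.9800 + -0.1200i → escape time 5
(row=1, col=2): c = -0.1100 + -0.1200i → escape time 5
(row=2, col=0): c = -1.8500 + -0.4400i → escape time 3
(row=2, col=1): c = -0.9800 + -0.4400i → escape time 5
(row=2, col=2): c = -0.1100 + -0.4400i → escape time 5
(row=3, col=0): c = -1.8500 + -0.7600i → escape time 1
(row=3, col=1): c = -0.9800 + -0.7600i → escape time 4
(row=3, col=2): c = -0.1100 + -0.7600i → escape time 5
(row=4, col=0): c = -1.8500 + -1.0800i → escape time 1
(row=4, col=1): c = -0.9800 + -1.0800i → escape time 3
(row=4, col=2): c = -0.1100 + -1.0800i → escape time 5
(row=5, col=0): c = -1.8500 + -1.4000i → escape time 1
(row=5, col=1): c = -0.9800 + -1.4000i → escape time 2
(row=5, col=2): c = -0.1100 + -1.4000i → escape time 2

Answer: 455
455
355
145
135
122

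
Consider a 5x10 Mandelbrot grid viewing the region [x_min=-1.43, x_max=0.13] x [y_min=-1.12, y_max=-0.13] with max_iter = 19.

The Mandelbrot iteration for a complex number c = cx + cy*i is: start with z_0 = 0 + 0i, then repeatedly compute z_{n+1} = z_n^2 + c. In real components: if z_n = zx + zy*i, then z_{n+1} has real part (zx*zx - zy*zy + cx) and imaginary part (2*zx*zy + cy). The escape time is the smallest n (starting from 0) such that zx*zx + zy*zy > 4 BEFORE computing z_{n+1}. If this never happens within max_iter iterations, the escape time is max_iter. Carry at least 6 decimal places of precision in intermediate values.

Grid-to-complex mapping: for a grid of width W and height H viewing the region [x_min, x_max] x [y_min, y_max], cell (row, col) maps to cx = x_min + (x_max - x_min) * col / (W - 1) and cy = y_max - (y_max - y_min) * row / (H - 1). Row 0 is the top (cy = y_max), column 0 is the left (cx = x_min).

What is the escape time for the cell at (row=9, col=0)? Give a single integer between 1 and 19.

Answer: 2

Derivation:
z_0 = 0 + 0i, c = -1.4300 + -1.1200i
Iter 1: z = -1.4300 + -1.1200i, |z|^2 = 3.2993
Iter 2: z = -0.6395 + 2.0832i, |z|^2 = 4.7487
Escaped at iteration 2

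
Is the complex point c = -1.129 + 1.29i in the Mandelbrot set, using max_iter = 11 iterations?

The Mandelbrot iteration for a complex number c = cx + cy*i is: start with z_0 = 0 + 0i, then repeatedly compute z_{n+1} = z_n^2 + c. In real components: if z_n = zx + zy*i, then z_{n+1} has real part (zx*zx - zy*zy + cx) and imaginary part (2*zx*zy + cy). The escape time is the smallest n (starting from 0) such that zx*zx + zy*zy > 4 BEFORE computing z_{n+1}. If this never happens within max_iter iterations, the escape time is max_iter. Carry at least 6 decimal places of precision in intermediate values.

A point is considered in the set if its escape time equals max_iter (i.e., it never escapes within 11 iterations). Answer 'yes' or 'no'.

z_0 = 0 + 0i, c = -1.1290 + 1.2900i
Iter 1: z = -1.1290 + 1.2900i, |z|^2 = 2.9387
Iter 2: z = -1.5185 + -1.6228i, |z|^2 = 4.9393
Escaped at iteration 2

Answer: no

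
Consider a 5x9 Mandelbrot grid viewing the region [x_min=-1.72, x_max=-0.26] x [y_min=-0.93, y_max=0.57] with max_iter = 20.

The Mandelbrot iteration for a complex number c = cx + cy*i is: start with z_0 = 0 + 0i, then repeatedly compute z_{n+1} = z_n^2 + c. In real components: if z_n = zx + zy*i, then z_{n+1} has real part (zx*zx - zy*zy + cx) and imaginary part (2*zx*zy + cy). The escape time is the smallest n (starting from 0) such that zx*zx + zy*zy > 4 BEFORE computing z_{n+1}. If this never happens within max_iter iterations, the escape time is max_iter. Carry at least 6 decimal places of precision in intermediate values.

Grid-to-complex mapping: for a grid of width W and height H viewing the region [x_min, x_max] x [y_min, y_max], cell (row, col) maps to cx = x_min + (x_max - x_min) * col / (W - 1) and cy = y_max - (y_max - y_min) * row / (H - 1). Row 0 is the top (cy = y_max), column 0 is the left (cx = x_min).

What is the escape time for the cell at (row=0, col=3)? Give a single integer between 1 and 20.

Answer: 9

Derivation:
z_0 = 0 + 0i, c = -0.6250 + 0.5700i
Iter 1: z = -0.6250 + 0.5700i, |z|^2 = 0.7155
Iter 2: z = -0.5593 + -0.1425i, |z|^2 = 0.3331
Iter 3: z = -0.3325 + 0.7294i, |z|^2 = 0.6426
Iter 4: z = -1.0464 + 0.0849i, |z|^2 = 1.1023
Iter 5: z = 0.4628 + 0.3923i, |z|^2 = 0.3681
Iter 6: z = -0.5646 + 0.9331i, |z|^2 = 1.1895
Iter 7: z = -1.1769 + -0.4837i, |z|^2 = 1.6190
Iter 8: z = 0.5260 + 1.7086i, |z|^2 = 3.1959
Iter 9: z = -3.2676 + 2.3674i, |z|^2 = 16.2818
Escaped at iteration 9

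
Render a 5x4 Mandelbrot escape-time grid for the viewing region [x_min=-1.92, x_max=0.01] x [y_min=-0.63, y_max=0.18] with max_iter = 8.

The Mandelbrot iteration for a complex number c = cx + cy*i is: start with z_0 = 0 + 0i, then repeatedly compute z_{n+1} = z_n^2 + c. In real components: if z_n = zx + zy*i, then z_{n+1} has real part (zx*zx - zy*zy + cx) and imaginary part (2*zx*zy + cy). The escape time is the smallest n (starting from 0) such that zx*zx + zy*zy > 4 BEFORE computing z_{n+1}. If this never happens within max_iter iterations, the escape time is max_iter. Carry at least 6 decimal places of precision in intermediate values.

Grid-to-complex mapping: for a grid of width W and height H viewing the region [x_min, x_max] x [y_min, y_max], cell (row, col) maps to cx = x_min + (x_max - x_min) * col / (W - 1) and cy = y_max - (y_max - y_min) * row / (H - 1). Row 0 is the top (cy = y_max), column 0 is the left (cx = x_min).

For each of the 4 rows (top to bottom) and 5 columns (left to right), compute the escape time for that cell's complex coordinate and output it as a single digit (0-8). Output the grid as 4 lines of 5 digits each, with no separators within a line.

Answer: 46888
48888
35888
13488

Derivation:
(row=0, col=0): c = -1.9200 + 0.1800i → escape time 4
(row=0, col=1): c = -1.4375 + 0.1800i → escape time 6
(row=0, col=2): c = -0.9550 + 0.1800i → escape time 8
(row=0, col=3): c = -0.4725 + 0.1800i → escape time 8
(row=0, col=4): c = 0.0100 + 0.1800i → escape time 8
(row=1, col=0): c = -1.9200 + -0.0900i → escape time 4
(row=1, col=1): c = -1.4375 + -0.0900i → escape time 8
(row=1, col=2): c = -0.9550 + -0.0900i → escape time 8
(row=1, col=3): c = -0.4725 + -0.0900i → escape time 8
(row=1, col=4): c = 0.0100 + -0.0900i → escape time 8
(row=2, col=0): c = -1.9200 + -0.3600i → escape time 3
(row=2, col=1): c = -1.4375 + -0.3600i → escape time 5
(row=2, col=2): c = -0.9550 + -0.3600i → escape time 8
(row=2, col=3): c = -0.4725 + -0.3600i → escape time 8
(row=2, col=4): c = 0.0100 + -0.3600i → escape time 8
(row=3, col=0): c = -1.9200 + -0.6300i → escape time 1
(row=3, col=1): c = -1.4375 + -0.6300i → escape time 3
(row=3, col=2): c = -0.9550 + -0.6300i → escape time 4
(row=3, col=3): c = -0.4725 + -0.6300i → escape time 8
(row=3, col=4): c = 0.0100 + -0.6300i → escape time 8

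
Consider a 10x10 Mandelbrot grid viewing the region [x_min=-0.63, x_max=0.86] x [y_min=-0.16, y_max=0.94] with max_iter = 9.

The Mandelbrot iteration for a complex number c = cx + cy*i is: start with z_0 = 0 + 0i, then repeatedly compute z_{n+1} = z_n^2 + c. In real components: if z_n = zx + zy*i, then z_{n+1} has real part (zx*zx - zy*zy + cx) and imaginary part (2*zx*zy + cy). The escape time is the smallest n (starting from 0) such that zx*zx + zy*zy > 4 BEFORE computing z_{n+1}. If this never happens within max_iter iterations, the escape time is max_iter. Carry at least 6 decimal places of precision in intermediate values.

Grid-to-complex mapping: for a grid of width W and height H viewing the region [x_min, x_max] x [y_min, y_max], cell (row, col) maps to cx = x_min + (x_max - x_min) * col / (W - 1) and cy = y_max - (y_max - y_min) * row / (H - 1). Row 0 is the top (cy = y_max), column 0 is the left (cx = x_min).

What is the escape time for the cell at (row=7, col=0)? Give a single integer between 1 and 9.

z_0 = 0 + 0i, c = -0.6300 + 0.0844i
Iter 1: z = -0.6300 + 0.0844i, |z|^2 = 0.4040
Iter 2: z = -0.2402 + -0.0220i, |z|^2 = 0.0582
Iter 3: z = -0.5728 + 0.0950i, |z|^2 = 0.3371
Iter 4: z = -0.3110 + -0.0244i, |z|^2 = 0.0973
Iter 5: z = -0.5339 + 0.0996i, |z|^2 = 0.2950
Iter 6: z = -0.3549 + -0.0219i, |z|^2 = 0.1264
Iter 7: z = -0.5045 + 0.1000i, |z|^2 = 0.2646
Iter 8: z = -0.3854 + -0.0165i, |z|^2 = 0.1488

Answer: 9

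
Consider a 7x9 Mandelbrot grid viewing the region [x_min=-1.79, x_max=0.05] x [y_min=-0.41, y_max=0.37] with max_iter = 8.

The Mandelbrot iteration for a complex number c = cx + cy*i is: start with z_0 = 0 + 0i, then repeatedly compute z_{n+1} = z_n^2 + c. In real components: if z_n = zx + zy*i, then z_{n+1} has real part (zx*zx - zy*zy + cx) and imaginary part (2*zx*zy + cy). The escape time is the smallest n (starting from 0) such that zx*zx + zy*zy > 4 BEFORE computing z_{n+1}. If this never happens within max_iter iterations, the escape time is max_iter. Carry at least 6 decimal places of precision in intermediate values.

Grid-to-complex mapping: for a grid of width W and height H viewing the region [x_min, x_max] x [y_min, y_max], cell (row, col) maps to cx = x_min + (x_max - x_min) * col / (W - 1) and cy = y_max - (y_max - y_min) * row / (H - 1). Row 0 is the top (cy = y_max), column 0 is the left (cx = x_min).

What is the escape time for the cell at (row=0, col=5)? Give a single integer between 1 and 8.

z_0 = 0 + 0i, c = -0.2567 + 0.3700i
Iter 1: z = -0.2567 + 0.3700i, |z|^2 = 0.2028
Iter 2: z = -0.3277 + 0.1801i, |z|^2 = 0.1398
Iter 3: z = -0.1817 + 0.2520i, |z|^2 = 0.0965
Iter 4: z = -0.2871 + 0.2784i, |z|^2 = 0.1600
Iter 5: z = -0.2517 + 0.2101i, |z|^2 = 0.1075
Iter 6: z = -0.2374 + 0.2642i, |z|^2 = 0.1262
Iter 7: z = -0.2701 + 0.2445i, |z|^2 = 0.1327

Answer: 8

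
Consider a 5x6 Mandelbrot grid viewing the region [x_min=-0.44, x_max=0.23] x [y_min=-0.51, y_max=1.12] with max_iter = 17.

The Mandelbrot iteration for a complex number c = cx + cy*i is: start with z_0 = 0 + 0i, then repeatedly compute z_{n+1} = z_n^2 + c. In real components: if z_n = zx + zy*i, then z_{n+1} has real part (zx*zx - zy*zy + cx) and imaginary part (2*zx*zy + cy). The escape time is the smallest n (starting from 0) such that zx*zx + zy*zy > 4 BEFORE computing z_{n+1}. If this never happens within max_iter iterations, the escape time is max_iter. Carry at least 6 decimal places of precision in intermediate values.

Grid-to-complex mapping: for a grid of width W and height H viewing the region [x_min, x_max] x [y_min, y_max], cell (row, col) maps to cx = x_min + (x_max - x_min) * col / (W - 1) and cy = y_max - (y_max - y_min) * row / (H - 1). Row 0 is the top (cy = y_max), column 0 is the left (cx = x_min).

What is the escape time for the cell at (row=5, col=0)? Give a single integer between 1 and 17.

Answer: 17

Derivation:
z_0 = 0 + 0i, c = -0.4400 + -0.5100i
Iter 1: z = -0.4400 + -0.5100i, |z|^2 = 0.4537
Iter 2: z = -0.5065 + -0.0612i, |z|^2 = 0.2603
Iter 3: z = -0.1872 + -0.4480i, |z|^2 = 0.2358
Iter 4: z = -0.6057 + -0.3423i, |z|^2 = 0.4840
Iter 5: z = -0.1903 + -0.0954i, |z|^2 = 0.0453
Iter 6: z = -0.4129 + -0.4737i, |z|^2 = 0.3948
Iter 7: z = -0.4939 + -0.1188i, |z|^2 = 0.2581
Iter 8: z = -0.2102 + -0.3926i, |z|^2 = 0.1983
Iter 9: z = -0.5500 + -0.3450i, |z|^2 = 0.4215
Iter 10: z = -0.2565 + -0.1306i, |z|^2 = 0.0829
Iter 11: z = -0.3912 + -0.4430i, |z|^2 = 0.3493
Iter 12: z = -0.4832 + -0.1634i, |z|^2 = 0.2602
Iter 13: z = -0.2332 + -0.3521i, |z|^2 = 0.1784
Iter 14: z = -0.5096 + -0.3458i, |z|^2 = 0.3792
Iter 15: z = -0.2999 + -0.1576i, |z|^2 = 0.1147
Iter 16: z = -0.3749 + -0.4155i, |z|^2 = 0.3132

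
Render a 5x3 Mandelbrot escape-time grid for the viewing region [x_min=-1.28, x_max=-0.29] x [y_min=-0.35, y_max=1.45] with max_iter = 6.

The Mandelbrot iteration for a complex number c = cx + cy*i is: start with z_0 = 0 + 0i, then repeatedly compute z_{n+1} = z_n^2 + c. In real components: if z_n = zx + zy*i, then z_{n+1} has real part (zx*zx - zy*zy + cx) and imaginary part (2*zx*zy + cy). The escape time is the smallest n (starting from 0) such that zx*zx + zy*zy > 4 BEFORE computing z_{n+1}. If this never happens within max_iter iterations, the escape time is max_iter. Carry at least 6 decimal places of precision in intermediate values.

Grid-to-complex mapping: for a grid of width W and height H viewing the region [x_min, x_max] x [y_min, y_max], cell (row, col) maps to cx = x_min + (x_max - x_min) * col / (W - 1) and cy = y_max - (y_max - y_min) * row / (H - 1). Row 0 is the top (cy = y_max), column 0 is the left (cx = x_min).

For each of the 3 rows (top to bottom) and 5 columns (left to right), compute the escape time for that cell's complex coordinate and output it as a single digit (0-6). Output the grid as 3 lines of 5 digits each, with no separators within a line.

Answer: 22222
35666
66666

Derivation:
(row=0, col=0): c = -1.2800 + 1.4500i → escape time 2
(row=0, col=1): c = -1.0325 + 1.4500i → escape time 2
(row=0, col=2): c = -0.7850 + 1.4500i → escape time 2
(row=0, col=3): c = -0.5375 + 1.4500i → escape time 2
(row=0, col=4): c = -0.2900 + 1.4500i → escape time 2
(row=1, col=0): c = -1.2800 + 0.5500i → escape time 3
(row=1, col=1): c = -1.0325 + 0.5500i → escape time 5
(row=1, col=2): c = -0.7850 + 0.5500i → escape time 6
(row=1, col=3): c = -0.5375 + 0.5500i → escape time 6
(row=1, col=4): c = -0.2900 + 0.5500i → escape time 6
(row=2, col=0): c = -1.2800 + -0.3500i → escape time 6
(row=2, col=1): c = -1.0325 + -0.3500i → escape time 6
(row=2, col=2): c = -0.7850 + -0.3500i → escape time 6
(row=2, col=3): c = -0.5375 + -0.3500i → escape time 6
(row=2, col=4): c = -0.2900 + -0.3500i → escape time 6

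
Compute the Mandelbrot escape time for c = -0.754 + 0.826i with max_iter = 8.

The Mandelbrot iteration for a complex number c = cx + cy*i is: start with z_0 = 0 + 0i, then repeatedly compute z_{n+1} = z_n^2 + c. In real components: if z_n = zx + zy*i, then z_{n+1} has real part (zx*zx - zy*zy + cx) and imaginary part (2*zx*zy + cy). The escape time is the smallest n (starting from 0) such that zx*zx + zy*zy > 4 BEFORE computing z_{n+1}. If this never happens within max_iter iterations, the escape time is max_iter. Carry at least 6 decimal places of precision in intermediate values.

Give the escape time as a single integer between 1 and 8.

z_0 = 0 + 0i, c = -0.7540 + 0.8260i
Iter 1: z = -0.7540 + 0.8260i, |z|^2 = 1.2508
Iter 2: z = -0.8678 + -0.4196i, |z|^2 = 0.9291
Iter 3: z = -0.1771 + 1.5542i, |z|^2 = 2.4470
Iter 4: z = -3.1383 + 0.2756i, |z|^2 = 9.9249
Escaped at iteration 4

Answer: 4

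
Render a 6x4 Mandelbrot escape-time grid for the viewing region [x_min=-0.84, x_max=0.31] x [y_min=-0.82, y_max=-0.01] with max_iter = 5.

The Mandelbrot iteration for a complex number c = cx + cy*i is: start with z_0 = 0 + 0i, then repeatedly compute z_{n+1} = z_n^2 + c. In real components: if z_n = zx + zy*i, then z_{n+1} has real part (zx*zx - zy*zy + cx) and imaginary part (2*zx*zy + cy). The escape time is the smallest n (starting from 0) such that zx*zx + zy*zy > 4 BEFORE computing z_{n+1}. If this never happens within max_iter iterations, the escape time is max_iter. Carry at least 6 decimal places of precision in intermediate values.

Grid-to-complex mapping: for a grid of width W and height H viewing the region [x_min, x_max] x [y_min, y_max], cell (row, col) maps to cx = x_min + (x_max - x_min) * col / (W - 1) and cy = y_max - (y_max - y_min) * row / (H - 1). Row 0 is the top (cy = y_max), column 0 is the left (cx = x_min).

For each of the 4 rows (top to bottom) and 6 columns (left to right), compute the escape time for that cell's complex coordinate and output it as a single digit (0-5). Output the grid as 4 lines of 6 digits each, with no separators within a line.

(row=0, col=0): c = -0.8400 + -0.0100i → escape time 5
(row=0, col=1): c = -0.6100 + -0.0100i → escape time 5
(row=0, col=2): c = -0.3800 + -0.0100i → escape time 5
(row=0, col=3): c = -0.1500 + -0.0100i → escape time 5
(row=0, col=4): c = 0.0800 + -0.0100i → escape time 5
(row=0, col=5): c = 0.3100 + -0.0100i → escape time 5
(row=1, col=0): c = -0.8400 + -0.2800i → escape time 5
(row=1, col=1): c = -0.6100 + -0.2800i → escape time 5
(row=1, col=2): c = -0.3800 + -0.2800i → escape time 5
(row=1, col=3): c = -0.1500 + -0.2800i → escape time 5
(row=1, col=4): c = 0.0800 + -0.2800i → escape time 5
(row=1, col=5): c = 0.3100 + -0.2800i → escape time 5
(row=2, col=0): c = -0.8400 + -0.5500i → escape time 5
(row=2, col=1): c = -0.6100 + -0.5500i → escape time 5
(row=2, col=2): c = -0.3800 + -0.5500i → escape time 5
(row=2, col=3): c = -0.1500 + -0.5500i → escape time 5
(row=2, col=4): c = 0.0800 + -0.5500i → escape time 5
(row=2, col=5): c = 0.3100 + -0.5500i → escape time 5
(row=3, col=0): c = -0.8400 + -0.8200i → escape time 4
(row=3, col=1): c = -0.6100 + -0.8200i → escape time 4
(row=3, col=2): c = -0.3800 + -0.8200i → escape time 5
(row=3, col=3): c = -0.1500 + -0.8200i → escape time 5
(row=3, col=4): c = 0.0800 + -0.8200i → escape time 5
(row=3, col=5): c = 0.3100 + -0.8200i → escape time 4

Answer: 555555
555555
555555
445554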